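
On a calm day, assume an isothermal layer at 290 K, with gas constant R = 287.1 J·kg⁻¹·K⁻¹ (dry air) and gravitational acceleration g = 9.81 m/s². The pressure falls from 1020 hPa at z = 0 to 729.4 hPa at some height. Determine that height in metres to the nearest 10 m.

z ≈ 2850 m

Scale height: H = RT/g = 287.1 × 290 / 9.81 = 8487.2 m.
Invert the barometric formula: z = H ln(P₀/P).
P₀/P = 1020/729.4 = 1.3984; ln(1.3984) = 0.33533.
z = 8487.2 × 0.33533 = 2846.0 m.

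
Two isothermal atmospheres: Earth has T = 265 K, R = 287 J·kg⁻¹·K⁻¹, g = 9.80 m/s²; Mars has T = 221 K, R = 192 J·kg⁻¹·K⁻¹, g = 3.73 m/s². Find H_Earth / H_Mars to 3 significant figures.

H_Earth/H_Mars ≈ 0.682

H = RT/g for each body.
H_Earth = 287 × 265 / 9.80 = 7760.7 m.
H_Mars = 192 × 221 / 3.73 = 11376 m.
H_Earth/H_Mars = 7760.7/11376 = 0.68220.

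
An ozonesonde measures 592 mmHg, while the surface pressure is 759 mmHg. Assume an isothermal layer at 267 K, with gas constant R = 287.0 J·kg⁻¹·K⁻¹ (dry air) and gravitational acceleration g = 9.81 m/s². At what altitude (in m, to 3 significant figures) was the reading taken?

z ≈ 1940 m

Scale height: H = RT/g = 287.0 × 267 / 9.81 = 7811.3 m.
Invert the barometric formula: z = H ln(P₀/P).
P₀/P = 759/592 = 1.2821; ln(1.2821) = 0.24850.
z = 7811.3 × 0.24850 = 1941.1 m.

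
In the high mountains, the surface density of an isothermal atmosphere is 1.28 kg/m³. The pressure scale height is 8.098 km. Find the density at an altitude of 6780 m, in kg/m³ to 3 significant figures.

ρ ≈ 0.554 kg/m³

In an isothermal atmosphere, density decays like pressure: ρ = ρ₀ exp(−z/H).
z/H = 6780.0/8098.0 = 0.83724; exp(−0.83724) = 0.43290.
ρ = 1.28 × 0.43290 = 0.55411 kg/m³.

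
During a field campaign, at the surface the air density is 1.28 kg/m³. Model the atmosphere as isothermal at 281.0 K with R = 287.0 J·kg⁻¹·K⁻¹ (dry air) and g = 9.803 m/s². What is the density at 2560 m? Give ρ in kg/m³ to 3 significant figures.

ρ ≈ 0.938 kg/m³

Scale height: H = RT/g = 287.0 × 281.0 / 9.803 = 8226.8 m.
In an isothermal atmosphere, density decays like pressure: ρ = ρ₀ exp(−z/H).
z/H = 2560.0/8226.8 = 0.31118; exp(−0.31118) = 0.73258.
ρ = 1.28 × 0.73258 = 0.93770 kg/m³.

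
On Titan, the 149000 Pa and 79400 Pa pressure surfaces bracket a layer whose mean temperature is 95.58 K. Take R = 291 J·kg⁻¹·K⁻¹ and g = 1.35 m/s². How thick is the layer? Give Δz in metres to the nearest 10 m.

Δz ≈ 12970 m

Hypsometric equation: Δz = (R T̄/g) ln(P₁/P₂).
R T̄/g = 291 × 95.58 / 1.35 = 20603 m.
ln(149000/79400) = ln(1.8766) = 0.62946.
Δz = 20603 × 0.62946 = 12969 m.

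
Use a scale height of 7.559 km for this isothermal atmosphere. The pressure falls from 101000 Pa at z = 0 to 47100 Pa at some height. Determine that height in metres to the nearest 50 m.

Invert the barometric formula: z = H ln(P₀/P).
P₀/P = 101000/47100 = 2.1444; ln(2.1444) = 0.76286.
z = 7559.0 × 0.76286 = 5766.5 m.

z ≈ 5750 m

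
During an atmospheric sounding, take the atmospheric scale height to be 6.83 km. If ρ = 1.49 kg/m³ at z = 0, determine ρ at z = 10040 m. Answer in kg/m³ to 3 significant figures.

In an isothermal atmosphere, density decays like pressure: ρ = ρ₀ exp(−z/H).
z/H = 10040/6830.0 = 1.4700; exp(−1.4700) = 0.22993.
ρ = 1.49 × 0.22993 = 0.34260 kg/m³.

ρ ≈ 0.343 kg/m³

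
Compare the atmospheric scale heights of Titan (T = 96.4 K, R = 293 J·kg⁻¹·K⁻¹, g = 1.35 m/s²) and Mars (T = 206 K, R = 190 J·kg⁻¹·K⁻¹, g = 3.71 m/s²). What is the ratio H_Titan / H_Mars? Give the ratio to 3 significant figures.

H_Titan/H_Mars ≈ 1.98

H = RT/g for each body.
H_Titan = 293 × 96.4 / 1.35 = 20922 m.
H_Mars = 190 × 206 / 3.71 = 10550 m.
H_Titan/H_Mars = 20922/10550 = 1.9831.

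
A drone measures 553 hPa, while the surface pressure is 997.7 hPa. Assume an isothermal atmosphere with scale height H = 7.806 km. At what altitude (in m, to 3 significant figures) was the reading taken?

z ≈ 4610 m

Invert the barometric formula: z = H ln(P₀/P).
P₀/P = 997.7/553 = 1.8042; ln(1.8042) = 0.59012.
z = 7806.0 × 0.59012 = 4606.5 m.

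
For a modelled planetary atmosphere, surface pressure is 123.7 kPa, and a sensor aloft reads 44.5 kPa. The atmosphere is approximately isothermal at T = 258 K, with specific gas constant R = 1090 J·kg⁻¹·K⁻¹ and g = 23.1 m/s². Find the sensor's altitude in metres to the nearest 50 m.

Scale height: H = RT/g = 1090 × 258 / 23.1 = 12174 m.
Invert the barometric formula: z = H ln(P₀/P).
P₀/P = 123.7/44.5 = 2.7798; ln(2.7798) = 1.0224.
z = 12174 × 1.0224 = 12447 m.

z ≈ 12450 m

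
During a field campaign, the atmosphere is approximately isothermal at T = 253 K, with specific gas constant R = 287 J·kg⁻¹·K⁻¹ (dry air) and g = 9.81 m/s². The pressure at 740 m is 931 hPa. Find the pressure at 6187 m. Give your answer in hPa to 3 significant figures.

Scale height: H = RT/g = 287 × 253 / 9.81 = 7401.7 m.
Between two levels, P₂ = P₁ exp(−Δz/H) with Δz = z₂ − z₁.
Δz = 6187.0 − 740.00 = 5447.0 m; Δz/H = 5447.0/7401.7 = 0.73591.
P₂ = 931 × exp(−0.73591) = 931 × 0.47907 = 446.01 hPa.

P ≈ 446 hPa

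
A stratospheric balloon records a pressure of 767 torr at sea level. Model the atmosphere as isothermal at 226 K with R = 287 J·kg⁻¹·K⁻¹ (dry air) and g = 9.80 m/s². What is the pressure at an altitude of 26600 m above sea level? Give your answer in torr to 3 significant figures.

Scale height: H = RT/g = 287 × 226 / 9.80 = 6618.6 m.
Barometric formula: P = P₀ exp(−z/H).
z/H = 26600/6618.6 = 4.0190; exp(−4.0190) = 0.017971.
P = 767 × 0.017971 = 13.784 torr.

P ≈ 13.8 torr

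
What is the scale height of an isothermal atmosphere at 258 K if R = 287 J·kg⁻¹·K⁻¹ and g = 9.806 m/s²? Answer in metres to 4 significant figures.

H ≈ 7551 m

The scale height of an isothermal atmosphere is H = RT/g.
H = 287 × 258 / 9.806 = 74046/9.806 = 7551.1 m.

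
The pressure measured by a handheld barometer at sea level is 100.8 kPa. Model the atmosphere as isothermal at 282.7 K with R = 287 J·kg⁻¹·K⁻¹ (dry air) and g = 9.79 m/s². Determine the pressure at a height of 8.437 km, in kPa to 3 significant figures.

P ≈ 36.4 kPa

Scale height: H = RT/g = 287 × 282.7 / 9.79 = 8287.5 m.
Barometric formula: P = P₀ exp(−z/H).
z/H = 8437.0/8287.5 = 1.0180; exp(−1.0180) = 0.36132.
P = 100.8 × 0.36132 = 36.421 kPa.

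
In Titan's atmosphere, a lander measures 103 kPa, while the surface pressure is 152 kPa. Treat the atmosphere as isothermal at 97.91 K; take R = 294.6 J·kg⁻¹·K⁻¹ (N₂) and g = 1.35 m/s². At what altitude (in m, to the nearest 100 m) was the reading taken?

z ≈ 8300 m

Scale height: H = RT/g = 294.6 × 97.91 / 1.35 = 21366 m.
Invert the barometric formula: z = H ln(P₀/P).
P₀/P = 152/103 = 1.4757; ln(1.4757) = 0.38913.
z = 21366 × 0.38913 = 8314.2 m.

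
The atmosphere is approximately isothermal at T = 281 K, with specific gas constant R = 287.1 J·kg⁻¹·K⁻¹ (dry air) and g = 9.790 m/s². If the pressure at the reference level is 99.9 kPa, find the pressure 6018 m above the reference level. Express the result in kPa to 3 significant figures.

P ≈ 48.1 kPa

Scale height: H = RT/g = 287.1 × 281 / 9.790 = 8240.6 m.
Barometric formula: P = P₀ exp(−z/H).
z/H = 6018.0/8240.6 = 0.73029; exp(−0.73029) = 0.48177.
P = 99.9 × 0.48177 = 48.129 kPa.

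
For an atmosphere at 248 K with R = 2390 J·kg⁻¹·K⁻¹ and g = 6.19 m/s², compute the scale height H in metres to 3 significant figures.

The scale height of an isothermal atmosphere is H = RT/g.
H = 2390 × 248 / 6.19 = 592720/6.19 = 95754 m.

H ≈ 95800 m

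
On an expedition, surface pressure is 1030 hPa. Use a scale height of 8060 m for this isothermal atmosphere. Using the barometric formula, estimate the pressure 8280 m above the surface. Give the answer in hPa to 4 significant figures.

P ≈ 368.7 hPa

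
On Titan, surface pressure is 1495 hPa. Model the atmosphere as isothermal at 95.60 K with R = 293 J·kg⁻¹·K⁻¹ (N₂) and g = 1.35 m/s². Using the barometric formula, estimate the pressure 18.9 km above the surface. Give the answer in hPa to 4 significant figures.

Scale height: H = RT/g = 293 × 95.60 / 1.35 = 20749 m.
Barometric formula: P = P₀ exp(−z/H).
z/H = 18900/20749 = 0.91089; exp(−0.91089) = 0.40217.
P = 1495 × 0.40217 = 601.24 hPa.

P ≈ 601.2 hPa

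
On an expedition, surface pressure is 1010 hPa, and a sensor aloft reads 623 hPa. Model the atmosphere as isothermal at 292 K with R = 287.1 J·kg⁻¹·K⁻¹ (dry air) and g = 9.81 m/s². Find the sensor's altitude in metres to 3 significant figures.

Scale height: H = RT/g = 287.1 × 292 / 9.81 = 8545.7 m.
Invert the barometric formula: z = H ln(P₀/P).
P₀/P = 1010/623 = 1.6212; ln(1.6212) = 0.48317.
z = 8545.7 × 0.48317 = 4129.0 m.

z ≈ 4130 m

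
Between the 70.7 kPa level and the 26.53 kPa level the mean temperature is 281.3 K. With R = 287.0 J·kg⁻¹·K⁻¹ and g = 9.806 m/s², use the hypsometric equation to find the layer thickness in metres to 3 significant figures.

Δz ≈ 8070 m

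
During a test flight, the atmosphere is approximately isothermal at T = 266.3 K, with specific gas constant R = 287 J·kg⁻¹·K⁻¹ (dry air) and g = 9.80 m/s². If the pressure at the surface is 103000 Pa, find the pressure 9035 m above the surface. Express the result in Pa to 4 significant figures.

P ≈ 32340 Pa

Scale height: H = RT/g = 287 × 266.3 / 9.80 = 7798.8 m.
Barometric formula: P = P₀ exp(−z/H).
z/H = 9035.0/7798.8 = 1.1585; exp(−1.1585) = 0.31396.
P = 103000 × 0.31396 = 32338 Pa.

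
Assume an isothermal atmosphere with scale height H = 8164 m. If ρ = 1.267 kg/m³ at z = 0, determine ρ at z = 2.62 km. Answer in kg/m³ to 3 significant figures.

ρ ≈ 0.919 kg/m³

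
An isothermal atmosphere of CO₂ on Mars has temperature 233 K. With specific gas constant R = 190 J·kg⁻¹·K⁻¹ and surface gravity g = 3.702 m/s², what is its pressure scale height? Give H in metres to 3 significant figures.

The scale height of an isothermal atmosphere is H = RT/g.
H = 190 × 233 / 3.702 = 44270/3.702 = 11958 m.

H ≈ 12000 m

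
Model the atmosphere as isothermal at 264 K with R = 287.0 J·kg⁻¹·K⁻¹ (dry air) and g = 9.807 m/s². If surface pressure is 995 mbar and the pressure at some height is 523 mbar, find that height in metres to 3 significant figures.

z ≈ 4970 m

Scale height: H = RT/g = 287.0 × 264 / 9.807 = 7725.9 m.
Invert the barometric formula: z = H ln(P₀/P).
P₀/P = 995/523 = 1.9025; ln(1.9025) = 0.64317.
z = 7725.9 × 0.64317 = 4969.1 m.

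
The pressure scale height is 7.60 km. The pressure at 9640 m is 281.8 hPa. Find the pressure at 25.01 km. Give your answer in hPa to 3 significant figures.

P ≈ 37.3 hPa

Between two levels, P₂ = P₁ exp(−Δz/H) with Δz = z₂ − z₁.
Δz = 25010 − 9640.0 = 15370 m; Δz/H = 15370/7600.0 = 2.0224.
P₂ = 281.8 × exp(−2.0224) = 281.8 × 0.13234 = 37.293 hPa.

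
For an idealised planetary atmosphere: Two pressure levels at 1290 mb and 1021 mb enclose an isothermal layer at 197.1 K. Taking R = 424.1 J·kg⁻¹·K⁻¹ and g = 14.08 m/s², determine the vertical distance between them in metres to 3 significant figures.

Δz ≈ 1390 m

Hypsometric equation: Δz = (R T̄/g) ln(P₁/P₂).
R T̄/g = 424.1 × 197.1 / 14.08 = 5936.8 m.
ln(1290/1021) = ln(1.2635) = 0.23389.
Δz = 5936.8 × 0.23389 = 1388.6 m.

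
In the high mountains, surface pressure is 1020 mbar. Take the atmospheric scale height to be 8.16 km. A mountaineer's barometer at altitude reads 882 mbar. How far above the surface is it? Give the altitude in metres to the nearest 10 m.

Invert the barometric formula: z = H ln(P₀/P).
P₀/P = 1020/882 = 1.1565; ln(1.1565) = 0.14540.
z = 8160.0 × 0.14540 = 1186.5 m.

z ≈ 1190 m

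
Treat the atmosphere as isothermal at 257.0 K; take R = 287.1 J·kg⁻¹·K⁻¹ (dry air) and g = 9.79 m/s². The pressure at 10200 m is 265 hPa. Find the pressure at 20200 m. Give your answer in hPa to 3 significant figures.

Scale height: H = RT/g = 287.1 × 257.0 / 9.79 = 7536.7 m.
Between two levels, P₂ = P₁ exp(−Δz/H) with Δz = z₂ − z₁.
Δz = 20200 − 10200 = 10000 m; Δz/H = 10000/7536.7 = 1.3268.
P₂ = 265 × exp(−1.3268) = 265 × 0.26532 = 70.310 hPa.

P ≈ 70.3 hPa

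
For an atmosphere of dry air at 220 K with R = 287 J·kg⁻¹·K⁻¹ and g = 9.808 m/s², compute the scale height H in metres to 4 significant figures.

H ≈ 6438 m

The scale height of an isothermal atmosphere is H = RT/g.
H = 287 × 220 / 9.808 = 63140/9.808 = 6437.6 m.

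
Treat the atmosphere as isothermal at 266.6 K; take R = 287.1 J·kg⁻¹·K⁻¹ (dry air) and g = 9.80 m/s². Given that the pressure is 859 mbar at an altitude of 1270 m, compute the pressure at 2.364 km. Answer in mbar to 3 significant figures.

P ≈ 747 mbar

Scale height: H = RT/g = 287.1 × 266.6 / 9.80 = 7810.3 m.
Between two levels, P₂ = P₁ exp(−Δz/H) with Δz = z₂ − z₁.
Δz = 2364.0 − 1270.0 = 1094.0 m; Δz/H = 1094.0/7810.3 = 0.14007.
P₂ = 859 × exp(−0.14007) = 859 × 0.86930 = 746.73 mbar.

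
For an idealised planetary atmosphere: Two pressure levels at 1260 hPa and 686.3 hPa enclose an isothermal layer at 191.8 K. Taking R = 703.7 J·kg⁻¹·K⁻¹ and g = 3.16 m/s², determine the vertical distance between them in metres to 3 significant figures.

Hypsometric equation: Δz = (R T̄/g) ln(P₁/P₂).
R T̄/g = 703.7 × 191.8 / 3.16 = 42712 m.
ln(1260/686.3) = ln(1.8359) = 0.60753.
Δz = 42712 × 0.60753 = 25949 m.

Δz ≈ 25900 m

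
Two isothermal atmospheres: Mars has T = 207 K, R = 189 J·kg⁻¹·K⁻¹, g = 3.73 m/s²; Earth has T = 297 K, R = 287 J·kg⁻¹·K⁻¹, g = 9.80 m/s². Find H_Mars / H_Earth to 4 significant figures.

H = RT/g for each body.
H_Mars = 189 × 207 / 3.73 = 10489 m.
H_Earth = 287 × 297 / 9.80 = 8697.9 m.
H_Mars/H_Earth = 10489/8697.9 = 1.2059.

H_Mars/H_Earth ≈ 1.206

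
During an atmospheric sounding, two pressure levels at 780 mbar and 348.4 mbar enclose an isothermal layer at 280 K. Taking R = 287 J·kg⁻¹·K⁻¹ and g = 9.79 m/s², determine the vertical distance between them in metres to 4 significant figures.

Hypsometric equation: Δz = (R T̄/g) ln(P₁/P₂).
R T̄/g = 287 × 280 / 9.79 = 8208.4 m.
ln(780/348.4) = ln(2.2388) = 0.80594.
Δz = 8208.4 × 0.80594 = 6615.5 m.

Δz ≈ 6615 m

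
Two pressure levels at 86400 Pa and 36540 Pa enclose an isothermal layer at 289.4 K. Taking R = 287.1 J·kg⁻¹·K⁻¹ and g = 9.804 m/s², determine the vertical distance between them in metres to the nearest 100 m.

Δz ≈ 7300 m

Hypsometric equation: Δz = (R T̄/g) ln(P₁/P₂).
R T̄/g = 287.1 × 289.4 / 9.804 = 8474.8 m.
ln(86400/36540) = ln(2.3645) = 0.86057.
Δz = 8474.8 × 0.86057 = 7293.2 m.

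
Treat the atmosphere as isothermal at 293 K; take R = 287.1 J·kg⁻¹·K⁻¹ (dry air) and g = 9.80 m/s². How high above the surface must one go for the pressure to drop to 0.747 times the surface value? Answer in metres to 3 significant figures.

z ≈ 2500 m

Scale height: H = RT/g = 287.1 × 293 / 9.80 = 8583.7 m.
Set P/P₀ = exp(−z/H) = 0.747, so z = −H ln(0.747).
−ln(0.747) = 0.29169; z = 8583.7 × 0.29169 = 2503.8 m.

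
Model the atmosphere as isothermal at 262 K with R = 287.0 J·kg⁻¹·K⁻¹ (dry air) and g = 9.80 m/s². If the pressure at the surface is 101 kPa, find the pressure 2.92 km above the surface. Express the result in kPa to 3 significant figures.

P ≈ 69.0 kPa

Scale height: H = RT/g = 287.0 × 262 / 9.80 = 7672.9 m.
Barometric formula: P = P₀ exp(−z/H).
z/H = 2920.0/7672.9 = 0.38056; exp(−0.38056) = 0.68348.
P = 101 × 0.68348 = 69.031 kPa.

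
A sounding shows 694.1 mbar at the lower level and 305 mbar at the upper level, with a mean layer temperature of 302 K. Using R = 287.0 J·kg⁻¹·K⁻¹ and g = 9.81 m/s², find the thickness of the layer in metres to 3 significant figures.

Δz ≈ 7270 m

Hypsometric equation: Δz = (R T̄/g) ln(P₁/P₂).
R T̄/g = 287.0 × 302 / 9.81 = 8835.3 m.
ln(694.1/305) = ln(2.2757) = 0.82229.
Δz = 8835.3 × 0.82229 = 7265.2 m.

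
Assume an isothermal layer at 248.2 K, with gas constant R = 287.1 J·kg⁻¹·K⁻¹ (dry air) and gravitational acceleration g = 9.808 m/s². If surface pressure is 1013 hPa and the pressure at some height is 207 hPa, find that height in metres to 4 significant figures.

Scale height: H = RT/g = 287.1 × 248.2 / 9.808 = 7265.3 m.
Invert the barometric formula: z = H ln(P₀/P).
P₀/P = 1013/207 = 4.8937; ln(4.8937) = 1.5879.
z = 7265.3 × 1.5879 = 11537 m.

z ≈ 11540 m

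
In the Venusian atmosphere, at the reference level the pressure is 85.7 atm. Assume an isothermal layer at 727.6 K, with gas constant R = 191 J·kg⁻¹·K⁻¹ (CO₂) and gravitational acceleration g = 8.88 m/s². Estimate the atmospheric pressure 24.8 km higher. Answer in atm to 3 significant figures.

Scale height: H = RT/g = 191 × 727.6 / 8.88 = 15650 m.
Barometric formula: P = P₀ exp(−z/H).
z/H = 24800/15650 = 1.5847; exp(−1.5847) = 0.20501.
P = 85.7 × 0.20501 = 17.569 atm.

P ≈ 17.6 atm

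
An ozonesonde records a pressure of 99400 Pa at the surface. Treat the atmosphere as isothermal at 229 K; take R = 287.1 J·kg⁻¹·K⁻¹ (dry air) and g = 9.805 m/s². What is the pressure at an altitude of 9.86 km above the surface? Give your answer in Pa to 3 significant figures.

P ≈ 22800 Pa

Scale height: H = RT/g = 287.1 × 229 / 9.805 = 6705.3 m.
Barometric formula: P = P₀ exp(−z/H).
z/H = 9860.0/6705.3 = 1.4705; exp(−1.4705) = 0.22981.
P = 99400 × 0.22981 = 22843 Pa.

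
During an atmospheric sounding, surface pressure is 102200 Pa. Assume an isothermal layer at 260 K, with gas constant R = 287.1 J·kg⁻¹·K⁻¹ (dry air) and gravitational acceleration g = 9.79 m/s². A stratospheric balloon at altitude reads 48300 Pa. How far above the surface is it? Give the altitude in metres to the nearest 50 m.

Scale height: H = RT/g = 287.1 × 260 / 9.79 = 7624.7 m.
Invert the barometric formula: z = H ln(P₀/P).
P₀/P = 102200/48300 = 2.1159; ln(2.1159) = 0.74948.
z = 7624.7 × 0.74948 = 5714.6 m.

z ≈ 5700 m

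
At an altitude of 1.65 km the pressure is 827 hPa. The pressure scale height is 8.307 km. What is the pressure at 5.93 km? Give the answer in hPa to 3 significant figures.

Between two levels, P₂ = P₁ exp(−Δz/H) with Δz = z₂ − z₁.
Δz = 5930.0 − 1650.0 = 4280.0 m; Δz/H = 4280.0/8307.0 = 0.51523.
P₂ = 827 × exp(−0.51523) = 827 × 0.59736 = 494.02 hPa.

P ≈ 494 hPa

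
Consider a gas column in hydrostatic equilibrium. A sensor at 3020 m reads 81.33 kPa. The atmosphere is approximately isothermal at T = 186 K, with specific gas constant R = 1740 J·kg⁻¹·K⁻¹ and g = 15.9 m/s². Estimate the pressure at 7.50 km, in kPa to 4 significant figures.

P ≈ 65.26 kPa

Scale height: H = RT/g = 1740 × 186 / 15.9 = 20355 m.
Between two levels, P₂ = P₁ exp(−Δz/H) with Δz = z₂ − z₁.
Δz = 7500.0 − 3020.0 = 4480.0 m; Δz/H = 4480.0/20355 = 0.22009.
P₂ = 81.33 × exp(−0.22009) = 81.33 × 0.80245 = 65.263 kPa.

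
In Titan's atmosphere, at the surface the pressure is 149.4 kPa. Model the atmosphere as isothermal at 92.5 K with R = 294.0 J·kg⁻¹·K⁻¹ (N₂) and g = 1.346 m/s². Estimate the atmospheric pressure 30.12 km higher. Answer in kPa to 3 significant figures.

P ≈ 33.6 kPa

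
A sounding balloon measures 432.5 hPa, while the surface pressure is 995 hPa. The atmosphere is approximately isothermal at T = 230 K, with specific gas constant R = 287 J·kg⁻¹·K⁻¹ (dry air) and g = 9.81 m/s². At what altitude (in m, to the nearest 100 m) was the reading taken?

Scale height: H = RT/g = 287 × 230 / 9.81 = 6728.8 m.
Invert the barometric formula: z = H ln(P₀/P).
P₀/P = 995/432.5 = 2.3006; ln(2.3006) = 0.83317.
z = 6728.8 × 0.83317 = 5606.2 m.

z ≈ 5600 m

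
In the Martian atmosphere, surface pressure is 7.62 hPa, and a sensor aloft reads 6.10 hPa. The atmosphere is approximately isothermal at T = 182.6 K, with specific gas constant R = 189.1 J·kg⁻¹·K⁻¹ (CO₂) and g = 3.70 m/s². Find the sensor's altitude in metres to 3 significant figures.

z ≈ 2080 m

Scale height: H = RT/g = 189.1 × 182.6 / 3.70 = 9332.3 m.
Invert the barometric formula: z = H ln(P₀/P).
P₀/P = 7.62/6.10 = 1.2492; ln(1.2492) = 0.22250.
z = 9332.3 × 0.22250 = 2076.4 m.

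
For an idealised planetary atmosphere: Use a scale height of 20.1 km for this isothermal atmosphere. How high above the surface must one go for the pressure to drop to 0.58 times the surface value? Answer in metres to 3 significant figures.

z ≈ 10900 m

Set P/P₀ = exp(−z/H) = 0.58, so z = −H ln(0.58).
−ln(0.58) = 0.54473; z = 20100 × 0.54473 = 10949 m.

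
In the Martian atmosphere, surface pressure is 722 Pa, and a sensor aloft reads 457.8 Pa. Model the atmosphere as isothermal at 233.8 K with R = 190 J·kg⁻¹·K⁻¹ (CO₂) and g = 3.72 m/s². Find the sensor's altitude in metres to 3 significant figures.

Scale height: H = RT/g = 190 × 233.8 / 3.72 = 11941 m.
Invert the barometric formula: z = H ln(P₀/P).
P₀/P = 722/457.8 = 1.5771; ln(1.5771) = 0.45559.
z = 11941 × 0.45559 = 5440.2 m.

z ≈ 5440 m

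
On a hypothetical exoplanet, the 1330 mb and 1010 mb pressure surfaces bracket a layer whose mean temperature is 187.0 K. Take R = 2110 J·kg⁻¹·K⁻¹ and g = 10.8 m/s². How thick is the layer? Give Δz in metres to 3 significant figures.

Hypsometric equation: Δz = (R T̄/g) ln(P₁/P₂).
R T̄/g = 2110 × 187.0 / 10.8 = 36534 m.
ln(1330/1010) = ln(1.3168) = 0.27520.
Δz = 36534 × 0.27520 = 10054 m.

Δz ≈ 10100 m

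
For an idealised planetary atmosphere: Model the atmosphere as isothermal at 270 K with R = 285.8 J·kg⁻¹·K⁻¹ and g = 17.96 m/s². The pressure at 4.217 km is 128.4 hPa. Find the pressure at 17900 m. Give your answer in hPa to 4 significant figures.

P ≈ 5.315 hPa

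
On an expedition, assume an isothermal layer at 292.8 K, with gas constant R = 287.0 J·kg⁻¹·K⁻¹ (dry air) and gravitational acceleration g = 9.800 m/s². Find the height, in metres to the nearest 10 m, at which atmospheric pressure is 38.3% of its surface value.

z ≈ 8230 m

Scale height: H = RT/g = 287.0 × 292.8 / 9.800 = 8574.9 m.
Set P/P₀ = exp(−z/H) = 0.383, so z = −H ln(0.383).
−ln(0.383) = 0.95972; z = 8574.9 × 0.95972 = 8229.5 m.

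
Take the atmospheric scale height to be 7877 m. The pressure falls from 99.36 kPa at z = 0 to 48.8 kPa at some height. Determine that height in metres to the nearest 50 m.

z ≈ 5600 m

Invert the barometric formula: z = H ln(P₀/P).
P₀/P = 99.36/48.8 = 2.0361; ln(2.0361) = 0.71104.
z = 7877.0 × 0.71104 = 5600.9 m.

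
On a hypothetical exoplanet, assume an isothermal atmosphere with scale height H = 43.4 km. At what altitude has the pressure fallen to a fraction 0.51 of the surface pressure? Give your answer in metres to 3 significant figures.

Set P/P₀ = exp(−z/H) = 0.51, so z = −H ln(0.51).
−ln(0.51) = 0.67334; z = 43400 × 0.67334 = 29223 m.

z ≈ 29200 m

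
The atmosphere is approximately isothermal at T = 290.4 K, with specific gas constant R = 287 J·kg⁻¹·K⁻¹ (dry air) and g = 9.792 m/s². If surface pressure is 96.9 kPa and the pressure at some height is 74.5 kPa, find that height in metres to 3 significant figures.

z ≈ 2240 m

Scale height: H = RT/g = 287 × 290.4 / 9.792 = 8511.5 m.
Invert the barometric formula: z = H ln(P₀/P).
P₀/P = 96.9/74.5 = 1.3007; ln(1.3007) = 0.26290.
z = 8511.5 × 0.26290 = 2237.7 m.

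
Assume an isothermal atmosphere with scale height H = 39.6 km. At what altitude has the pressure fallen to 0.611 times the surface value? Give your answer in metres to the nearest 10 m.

Set P/P₀ = exp(−z/H) = 0.611, so z = −H ln(0.611).
−ln(0.611) = 0.49266; z = 39600 × 0.49266 = 19509 m.

z ≈ 19510 m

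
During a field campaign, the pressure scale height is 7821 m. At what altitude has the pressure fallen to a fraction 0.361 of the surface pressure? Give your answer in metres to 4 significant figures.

Set P/P₀ = exp(−z/H) = 0.361, so z = −H ln(0.361).
−ln(0.361) = 1.0189; z = 7821.0 × 1.0189 = 7968.8 m.

z ≈ 7969 m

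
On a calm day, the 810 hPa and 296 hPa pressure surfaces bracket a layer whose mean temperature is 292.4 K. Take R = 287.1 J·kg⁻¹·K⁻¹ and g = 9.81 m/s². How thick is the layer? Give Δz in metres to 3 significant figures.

Hypsometric equation: Δz = (R T̄/g) ln(P₁/P₂).
R T̄/g = 287.1 × 292.4 / 9.81 = 8557.4 m.
ln(810/296) = ln(2.7365) = 1.0067.
Δz = 8557.4 × 1.0067 = 8614.7 m.

Δz ≈ 8610 m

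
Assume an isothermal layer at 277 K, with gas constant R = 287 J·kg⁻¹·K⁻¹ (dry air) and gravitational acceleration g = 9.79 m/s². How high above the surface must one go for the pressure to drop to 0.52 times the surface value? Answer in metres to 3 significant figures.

Scale height: H = RT/g = 287 × 277 / 9.79 = 8120.4 m.
Set P/P₀ = exp(−z/H) = 0.52, so z = −H ln(0.52).
−ln(0.52) = 0.65393; z = 8120.4 × 0.65393 = 5310.2 m.

z ≈ 5310 m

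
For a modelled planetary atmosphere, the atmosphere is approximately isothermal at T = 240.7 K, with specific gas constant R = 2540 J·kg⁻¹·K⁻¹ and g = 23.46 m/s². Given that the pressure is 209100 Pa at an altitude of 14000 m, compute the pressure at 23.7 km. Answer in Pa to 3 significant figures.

P ≈ 144000 Pa

Scale height: H = RT/g = 2540 × 240.7 / 23.46 = 26060 m.
Between two levels, P₂ = P₁ exp(−Δz/H) with Δz = z₂ − z₁.
Δz = 23700 − 14000 = 9700.0 m; Δz/H = 9700.0/26060 = 0.37222.
P₂ = 209100 × exp(−0.37222) = 209100 × 0.68920 = 144110 Pa.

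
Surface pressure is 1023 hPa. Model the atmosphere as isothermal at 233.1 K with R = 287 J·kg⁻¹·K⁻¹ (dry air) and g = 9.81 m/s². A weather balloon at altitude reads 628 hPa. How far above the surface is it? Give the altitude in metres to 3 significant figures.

z ≈ 3330 m

Scale height: H = RT/g = 287 × 233.1 / 9.81 = 6819.5 m.
Invert the barometric formula: z = H ln(P₀/P).
P₀/P = 1023/628 = 1.6290; ln(1.6290) = 0.48797.
z = 6819.5 × 0.48797 = 3327.7 m.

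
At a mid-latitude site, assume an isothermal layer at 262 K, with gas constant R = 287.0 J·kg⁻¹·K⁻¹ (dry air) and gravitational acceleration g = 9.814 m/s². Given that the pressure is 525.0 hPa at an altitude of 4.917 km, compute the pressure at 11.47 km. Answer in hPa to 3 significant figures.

P ≈ 223 hPa

Scale height: H = RT/g = 287.0 × 262 / 9.814 = 7661.9 m.
Between two levels, P₂ = P₁ exp(−Δz/H) with Δz = z₂ − z₁.
Δz = 11470 − 4917.0 = 6553.0 m; Δz/H = 6553.0/7661.9 = 0.85527.
P₂ = 525.0 × exp(−0.85527) = 525.0 × 0.42517 = 223.21 hPa.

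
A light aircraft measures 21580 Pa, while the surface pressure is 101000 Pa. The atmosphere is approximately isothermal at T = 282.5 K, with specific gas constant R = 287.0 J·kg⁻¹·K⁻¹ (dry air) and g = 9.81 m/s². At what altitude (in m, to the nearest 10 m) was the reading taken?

Scale height: H = RT/g = 287.0 × 282.5 / 9.81 = 8264.8 m.
Invert the barometric formula: z = H ln(P₀/P).
P₀/P = 101000/21580 = 4.6803; ln(4.6803) = 1.5434.
z = 8264.8 × 1.5434 = 12756 m.

z ≈ 12760 m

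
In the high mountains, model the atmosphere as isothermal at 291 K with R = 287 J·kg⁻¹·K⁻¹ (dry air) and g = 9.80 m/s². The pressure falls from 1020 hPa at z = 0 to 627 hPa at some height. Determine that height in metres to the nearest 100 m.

Scale height: H = RT/g = 287 × 291 / 9.80 = 8522.1 m.
Invert the barometric formula: z = H ln(P₀/P).
P₀/P = 1020/627 = 1.6268; ln(1.6268) = 0.48661.
z = 8522.1 × 0.48661 = 4146.9 m.

z ≈ 4100 m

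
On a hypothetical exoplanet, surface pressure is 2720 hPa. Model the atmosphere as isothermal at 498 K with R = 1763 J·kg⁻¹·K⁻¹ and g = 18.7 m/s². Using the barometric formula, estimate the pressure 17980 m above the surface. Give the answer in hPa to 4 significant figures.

Scale height: H = RT/g = 1763 × 498 / 18.7 = 46950 m.
Barometric formula: P = P₀ exp(−z/H).
z/H = 17980/46950 = 0.38296; exp(−0.38296) = 0.68184.
P = 2720 × 0.68184 = 1854.6 hPa.

P ≈ 1855 hPa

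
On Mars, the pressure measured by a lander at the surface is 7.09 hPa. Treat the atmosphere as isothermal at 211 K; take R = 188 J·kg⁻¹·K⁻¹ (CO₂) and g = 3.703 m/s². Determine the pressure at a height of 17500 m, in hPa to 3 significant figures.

P ≈ 1.38 hPa

Scale height: H = RT/g = 188 × 211 / 3.703 = 10712 m.
Barometric formula: P = P₀ exp(−z/H).
z/H = 17500/10712 = 1.6337; exp(−1.6337) = 0.19521.
P = 7.09 × 0.19521 = 1.3840 hPa.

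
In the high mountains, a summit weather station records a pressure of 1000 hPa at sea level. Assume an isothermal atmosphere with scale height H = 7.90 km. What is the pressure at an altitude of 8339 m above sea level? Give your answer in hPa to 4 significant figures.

Barometric formula: P = P₀ exp(−z/H).
z/H = 8339.0/7900.0 = 1.0556; exp(−1.0556) = 0.34798.
P = 1000 × 0.34798 = 347.98 hPa.

P ≈ 348.0 hPa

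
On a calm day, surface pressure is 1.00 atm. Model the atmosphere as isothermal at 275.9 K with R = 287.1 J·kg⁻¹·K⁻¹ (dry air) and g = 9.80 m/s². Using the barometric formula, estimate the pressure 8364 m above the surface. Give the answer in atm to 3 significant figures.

P ≈ 0.355 atm

Scale height: H = RT/g = 287.1 × 275.9 / 9.80 = 8082.7 m.
Barometric formula: P = P₀ exp(−z/H).
z/H = 8364.0/8082.7 = 1.0348; exp(−1.0348) = 0.35530.
P = 1.00 × 0.35530 = 0.35530 atm.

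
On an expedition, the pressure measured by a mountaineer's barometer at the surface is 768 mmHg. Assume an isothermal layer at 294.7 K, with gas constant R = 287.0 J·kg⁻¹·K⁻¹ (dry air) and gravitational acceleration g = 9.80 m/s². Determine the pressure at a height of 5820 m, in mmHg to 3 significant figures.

Scale height: H = RT/g = 287.0 × 294.7 / 9.80 = 8630.5 m.
Barometric formula: P = P₀ exp(−z/H).
z/H = 5820.0/8630.5 = 0.67435; exp(−0.67435) = 0.50949.
P = 768 × 0.50949 = 391.29 mmHg.

P ≈ 391 mmHg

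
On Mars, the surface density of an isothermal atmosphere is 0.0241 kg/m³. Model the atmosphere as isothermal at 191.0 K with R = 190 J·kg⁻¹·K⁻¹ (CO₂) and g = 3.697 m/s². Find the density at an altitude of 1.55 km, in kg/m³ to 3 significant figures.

Scale height: H = RT/g = 190 × 191.0 / 3.697 = 9816.1 m.
In an isothermal atmosphere, density decays like pressure: ρ = ρ₀ exp(−z/H).
z/H = 1550.0/9816.1 = 0.15790; exp(−0.15790) = 0.85394.
ρ = 0.0241 × 0.85394 = 0.020580 kg/m³.

ρ ≈ 0.0206 kg/m³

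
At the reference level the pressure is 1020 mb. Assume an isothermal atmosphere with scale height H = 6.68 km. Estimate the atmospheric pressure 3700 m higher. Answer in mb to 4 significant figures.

Barometric formula: P = P₀ exp(−z/H).
z/H = 3700.0/6680.0 = 0.55389; exp(−0.55389) = 0.57471.
P = 1020 × 0.57471 = 586.20 mb.

P ≈ 586.2 mb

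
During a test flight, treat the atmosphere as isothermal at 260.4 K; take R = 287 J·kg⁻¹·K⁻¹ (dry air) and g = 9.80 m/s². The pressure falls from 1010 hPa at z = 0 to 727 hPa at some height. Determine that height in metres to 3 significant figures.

Scale height: H = RT/g = 287 × 260.4 / 9.80 = 7626.0 m.
Invert the barometric formula: z = H ln(P₀/P).
P₀/P = 1010/727 = 1.3893; ln(1.3893) = 0.32880.
z = 7626.0 × 0.32880 = 2507.4 m.

z ≈ 2510 m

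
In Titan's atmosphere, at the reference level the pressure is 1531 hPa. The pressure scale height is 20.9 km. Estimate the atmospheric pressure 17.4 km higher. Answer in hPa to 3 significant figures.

Barometric formula: P = P₀ exp(−z/H).
z/H = 17400/20900 = 0.83254; exp(−0.83254) = 0.43494.
P = 1531 × 0.43494 = 665.89 hPa.

P ≈ 666 hPa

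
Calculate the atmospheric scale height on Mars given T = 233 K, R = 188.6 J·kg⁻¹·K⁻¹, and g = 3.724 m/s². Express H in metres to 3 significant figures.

H ≈ 11800 m

The scale height of an isothermal atmosphere is H = RT/g.
H = 188.6 × 233 / 3.724 = 43944/3.724 = 11800 m.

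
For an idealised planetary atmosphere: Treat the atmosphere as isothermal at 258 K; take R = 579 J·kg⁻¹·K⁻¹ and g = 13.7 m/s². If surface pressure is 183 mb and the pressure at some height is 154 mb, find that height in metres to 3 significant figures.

z ≈ 1880 m

Scale height: H = RT/g = 579 × 258 / 13.7 = 10904 m.
Invert the barometric formula: z = H ln(P₀/P).
P₀/P = 183/154 = 1.1883; ln(1.1883) = 0.17252.
z = 10904 × 0.17252 = 1881.2 m.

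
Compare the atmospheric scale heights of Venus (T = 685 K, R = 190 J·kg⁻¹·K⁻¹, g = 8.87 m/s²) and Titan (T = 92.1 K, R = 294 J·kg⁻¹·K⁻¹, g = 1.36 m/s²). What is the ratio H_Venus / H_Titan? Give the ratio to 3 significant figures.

H = RT/g for each body.
H_Venus = 190 × 685 / 8.87 = 14673 m.
H_Titan = 294 × 92.1 / 1.36 = 19910 m.
H_Venus/H_Titan = 14673/19910 = 0.73697.

H_Venus/H_Titan ≈ 0.737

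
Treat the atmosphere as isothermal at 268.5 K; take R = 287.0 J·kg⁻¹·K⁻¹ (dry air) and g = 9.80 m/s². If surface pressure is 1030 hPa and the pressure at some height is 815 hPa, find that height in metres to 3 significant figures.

Scale height: H = RT/g = 287.0 × 268.5 / 9.80 = 7863.2 m.
Invert the barometric formula: z = H ln(P₀/P).
P₀/P = 1030/815 = 1.2638; ln(1.2638) = 0.23412.
z = 7863.2 × 0.23412 = 1840.9 m.

z ≈ 1840 m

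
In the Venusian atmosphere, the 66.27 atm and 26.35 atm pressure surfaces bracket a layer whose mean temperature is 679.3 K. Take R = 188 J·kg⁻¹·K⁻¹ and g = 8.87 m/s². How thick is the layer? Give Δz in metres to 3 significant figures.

Hypsometric equation: Δz = (R T̄/g) ln(P₁/P₂).
R T̄/g = 188 × 679.3 / 8.87 = 14398 m.
ln(66.27/26.35) = ln(2.5150) = 0.92227.
Δz = 14398 × 0.92227 = 13279 m.

Δz ≈ 13300 m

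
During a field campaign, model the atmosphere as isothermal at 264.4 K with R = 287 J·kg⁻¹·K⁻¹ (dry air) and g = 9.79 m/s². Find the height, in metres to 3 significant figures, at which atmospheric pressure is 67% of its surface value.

z ≈ 3100 m

Scale height: H = RT/g = 287 × 264.4 / 9.79 = 7751.1 m.
Set P/P₀ = exp(−z/H) = 0.67, so z = −H ln(0.67).
−ln(0.67) = 0.40048; z = 7751.1 × 0.40048 = 3104.2 m.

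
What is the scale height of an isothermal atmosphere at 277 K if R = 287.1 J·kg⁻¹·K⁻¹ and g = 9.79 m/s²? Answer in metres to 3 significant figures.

The scale height of an isothermal atmosphere is H = RT/g.
H = 287.1 × 277 / 9.79 = 79527/9.79 = 8123.3 m.

H ≈ 8120 m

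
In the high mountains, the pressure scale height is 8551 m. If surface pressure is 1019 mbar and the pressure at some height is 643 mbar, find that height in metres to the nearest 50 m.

z ≈ 3950 m

Invert the barometric formula: z = H ln(P₀/P).
P₀/P = 1019/643 = 1.5848; ln(1.5848) = 0.46046.
z = 8551.0 × 0.46046 = 3937.4 m.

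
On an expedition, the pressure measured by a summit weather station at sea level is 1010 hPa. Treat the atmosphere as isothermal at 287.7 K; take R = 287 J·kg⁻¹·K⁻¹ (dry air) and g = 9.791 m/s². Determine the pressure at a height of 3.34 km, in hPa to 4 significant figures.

Scale height: H = RT/g = 287 × 287.7 / 9.791 = 8433.2 m.
Barometric formula: P = P₀ exp(−z/H).
z/H = 3340.0/8433.2 = 0.39605; exp(−0.39605) = 0.67297.
P = 1010 × 0.67297 = 679.70 hPa.

P ≈ 679.7 hPa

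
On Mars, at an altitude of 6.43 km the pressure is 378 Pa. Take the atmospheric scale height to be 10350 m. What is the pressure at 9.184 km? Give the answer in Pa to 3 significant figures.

Between two levels, P₂ = P₁ exp(−Δz/H) with Δz = z₂ − z₁.
Δz = 9184.0 − 6430.0 = 2754.0 m; Δz/H = 2754.0/10350 = 0.26609.
P₂ = 378 × exp(−0.26609) = 378 × 0.76637 = 289.69 Pa.

P ≈ 290 Pa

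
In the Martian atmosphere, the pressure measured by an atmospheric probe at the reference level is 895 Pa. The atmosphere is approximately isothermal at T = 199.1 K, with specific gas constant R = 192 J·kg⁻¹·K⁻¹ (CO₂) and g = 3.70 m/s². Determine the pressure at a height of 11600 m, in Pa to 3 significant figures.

P ≈ 291 Pa

Scale height: H = RT/g = 192 × 199.1 / 3.70 = 10332 m.
Barometric formula: P = P₀ exp(−z/H).
z/H = 11600/10332 = 1.1227; exp(−1.1227) = 0.32540.
P = 895 × 0.32540 = 291.23 Pa.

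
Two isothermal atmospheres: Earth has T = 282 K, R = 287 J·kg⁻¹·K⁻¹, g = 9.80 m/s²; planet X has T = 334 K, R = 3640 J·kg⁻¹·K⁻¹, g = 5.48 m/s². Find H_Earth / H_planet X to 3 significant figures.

H_Earth/H_planet X ≈ 0.0372

H = RT/g for each body.
H_Earth = 287 × 282 / 9.80 = 8258.6 m.
H_planet X = 3640 × 334 / 5.48 = 221850 m.
H_Earth/H_planet X = 8258.6/221850 = 0.037226.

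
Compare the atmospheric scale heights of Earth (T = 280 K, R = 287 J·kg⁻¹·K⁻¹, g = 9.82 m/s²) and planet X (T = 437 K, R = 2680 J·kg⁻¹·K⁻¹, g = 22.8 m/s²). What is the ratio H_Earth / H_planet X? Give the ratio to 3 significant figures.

H = RT/g for each body.
H_Earth = 287 × 280 / 9.82 = 8183.3 m.
H_planet X = 2680 × 437 / 22.8 = 51367 m.
H_Earth/H_planet X = 8183.3/51367 = 0.15931.

H_Earth/H_planet X ≈ 0.159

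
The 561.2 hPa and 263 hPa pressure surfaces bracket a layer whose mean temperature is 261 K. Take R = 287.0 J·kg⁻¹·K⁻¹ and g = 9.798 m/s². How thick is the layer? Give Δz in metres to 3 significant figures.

Hypsometric equation: Δz = (R T̄/g) ln(P₁/P₂).
R T̄/g = 287.0 × 261 / 9.798 = 7645.1 m.
ln(561.2/263) = ln(2.1338) = 0.75790.
Δz = 7645.1 × 0.75790 = 5794.2 m.

Δz ≈ 5790 m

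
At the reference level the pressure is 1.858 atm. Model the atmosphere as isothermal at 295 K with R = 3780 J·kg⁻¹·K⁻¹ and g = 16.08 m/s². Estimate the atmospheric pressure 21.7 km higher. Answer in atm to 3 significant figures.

P ≈ 1.36 atm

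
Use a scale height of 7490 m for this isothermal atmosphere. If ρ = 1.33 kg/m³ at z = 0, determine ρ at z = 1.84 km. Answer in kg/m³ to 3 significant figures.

ρ ≈ 1.04 kg/m³

In an isothermal atmosphere, density decays like pressure: ρ = ρ₀ exp(−z/H).
z/H = 1840.0/7490.0 = 0.24566; exp(−0.24566) = 0.78219.
ρ = 1.33 × 0.78219 = 1.0403 kg/m³.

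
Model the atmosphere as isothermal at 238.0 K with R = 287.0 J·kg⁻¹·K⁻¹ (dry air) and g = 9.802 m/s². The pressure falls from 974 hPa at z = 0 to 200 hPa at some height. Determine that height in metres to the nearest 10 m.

Scale height: H = RT/g = 287.0 × 238.0 / 9.802 = 6968.6 m.
Invert the barometric formula: z = H ln(P₀/P).
P₀/P = 974/200 = 4.8700; ln(4.8700) = 1.5831.
z = 6968.6 × 1.5831 = 11032 m.

z ≈ 11030 m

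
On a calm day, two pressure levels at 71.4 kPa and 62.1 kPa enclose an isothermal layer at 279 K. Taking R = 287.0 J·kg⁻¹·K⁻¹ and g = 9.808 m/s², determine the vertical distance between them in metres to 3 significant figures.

Δz ≈ 1140 m

Hypsometric equation: Δz = (R T̄/g) ln(P₁/P₂).
R T̄/g = 287.0 × 279 / 9.808 = 8164.0 m.
ln(71.4/62.1) = ln(1.1498) = 0.13959.
Δz = 8164.0 × 0.13959 = 1139.6 m.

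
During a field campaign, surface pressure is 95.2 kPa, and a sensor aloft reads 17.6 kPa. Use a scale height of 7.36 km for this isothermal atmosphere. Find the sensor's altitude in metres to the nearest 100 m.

z ≈ 12400 m

Invert the barometric formula: z = H ln(P₀/P).
P₀/P = 95.2/17.6 = 5.4091; ln(5.4091) = 1.6881.
z = 7360.0 × 1.6881 = 12424 m.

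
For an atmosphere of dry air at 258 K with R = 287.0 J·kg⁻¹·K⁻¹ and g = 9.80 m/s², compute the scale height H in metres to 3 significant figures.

The scale height of an isothermal atmosphere is H = RT/g.
H = 287.0 × 258 / 9.80 = 74046/9.80 = 7555.7 m.

H ≈ 7560 m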